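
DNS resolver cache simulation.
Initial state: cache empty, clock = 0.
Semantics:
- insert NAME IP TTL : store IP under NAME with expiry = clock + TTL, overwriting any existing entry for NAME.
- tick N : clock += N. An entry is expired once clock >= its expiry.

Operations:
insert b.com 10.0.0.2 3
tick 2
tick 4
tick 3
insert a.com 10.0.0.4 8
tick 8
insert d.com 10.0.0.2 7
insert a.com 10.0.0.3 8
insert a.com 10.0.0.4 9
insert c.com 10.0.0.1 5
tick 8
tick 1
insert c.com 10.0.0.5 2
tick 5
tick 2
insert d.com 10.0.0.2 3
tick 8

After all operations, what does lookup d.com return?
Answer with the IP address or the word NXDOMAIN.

Answer: NXDOMAIN

Derivation:
Op 1: insert b.com -> 10.0.0.2 (expiry=0+3=3). clock=0
Op 2: tick 2 -> clock=2.
Op 3: tick 4 -> clock=6. purged={b.com}
Op 4: tick 3 -> clock=9.
Op 5: insert a.com -> 10.0.0.4 (expiry=9+8=17). clock=9
Op 6: tick 8 -> clock=17. purged={a.com}
Op 7: insert d.com -> 10.0.0.2 (expiry=17+7=24). clock=17
Op 8: insert a.com -> 10.0.0.3 (expiry=17+8=25). clock=17
Op 9: insert a.com -> 10.0.0.4 (expiry=17+9=26). clock=17
Op 10: insert c.com -> 10.0.0.1 (expiry=17+5=22). clock=17
Op 11: tick 8 -> clock=25. purged={c.com,d.com}
Op 12: tick 1 -> clock=26. purged={a.com}
Op 13: insert c.com -> 10.0.0.5 (expiry=26+2=28). clock=26
Op 14: tick 5 -> clock=31. purged={c.com}
Op 15: tick 2 -> clock=33.
Op 16: insert d.com -> 10.0.0.2 (expiry=33+3=36). clock=33
Op 17: tick 8 -> clock=41. purged={d.com}
lookup d.com: not in cache (expired or never inserted)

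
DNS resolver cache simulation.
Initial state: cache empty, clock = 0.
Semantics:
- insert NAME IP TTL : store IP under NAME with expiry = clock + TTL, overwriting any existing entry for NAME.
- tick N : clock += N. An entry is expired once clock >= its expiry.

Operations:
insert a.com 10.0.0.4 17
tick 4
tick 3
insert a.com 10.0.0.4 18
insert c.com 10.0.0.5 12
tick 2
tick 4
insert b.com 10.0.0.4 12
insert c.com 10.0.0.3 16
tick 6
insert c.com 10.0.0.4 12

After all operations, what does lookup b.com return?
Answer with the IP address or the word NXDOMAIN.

Answer: 10.0.0.4

Derivation:
Op 1: insert a.com -> 10.0.0.4 (expiry=0+17=17). clock=0
Op 2: tick 4 -> clock=4.
Op 3: tick 3 -> clock=7.
Op 4: insert a.com -> 10.0.0.4 (expiry=7+18=25). clock=7
Op 5: insert c.com -> 10.0.0.5 (expiry=7+12=19). clock=7
Op 6: tick 2 -> clock=9.
Op 7: tick 4 -> clock=13.
Op 8: insert b.com -> 10.0.0.4 (expiry=13+12=25). clock=13
Op 9: insert c.com -> 10.0.0.3 (expiry=13+16=29). clock=13
Op 10: tick 6 -> clock=19.
Op 11: insert c.com -> 10.0.0.4 (expiry=19+12=31). clock=19
lookup b.com: present, ip=10.0.0.4 expiry=25 > clock=19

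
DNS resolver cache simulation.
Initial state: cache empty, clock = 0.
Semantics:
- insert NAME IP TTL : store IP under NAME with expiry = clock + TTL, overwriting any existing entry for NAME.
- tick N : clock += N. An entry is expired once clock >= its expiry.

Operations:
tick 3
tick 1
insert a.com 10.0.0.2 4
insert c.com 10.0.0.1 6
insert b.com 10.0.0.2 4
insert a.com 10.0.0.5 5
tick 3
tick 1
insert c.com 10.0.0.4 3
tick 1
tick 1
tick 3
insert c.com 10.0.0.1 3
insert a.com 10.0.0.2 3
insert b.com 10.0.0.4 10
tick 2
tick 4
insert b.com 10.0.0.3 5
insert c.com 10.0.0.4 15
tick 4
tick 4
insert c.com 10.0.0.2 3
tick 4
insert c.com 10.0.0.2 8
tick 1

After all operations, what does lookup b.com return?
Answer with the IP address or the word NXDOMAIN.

Answer: NXDOMAIN

Derivation:
Op 1: tick 3 -> clock=3.
Op 2: tick 1 -> clock=4.
Op 3: insert a.com -> 10.0.0.2 (expiry=4+4=8). clock=4
Op 4: insert c.com -> 10.0.0.1 (expiry=4+6=10). clock=4
Op 5: insert b.com -> 10.0.0.2 (expiry=4+4=8). clock=4
Op 6: insert a.com -> 10.0.0.5 (expiry=4+5=9). clock=4
Op 7: tick 3 -> clock=7.
Op 8: tick 1 -> clock=8. purged={b.com}
Op 9: insert c.com -> 10.0.0.4 (expiry=8+3=11). clock=8
Op 10: tick 1 -> clock=9. purged={a.com}
Op 11: tick 1 -> clock=10.
Op 12: tick 3 -> clock=13. purged={c.com}
Op 13: insert c.com -> 10.0.0.1 (expiry=13+3=16). clock=13
Op 14: insert a.com -> 10.0.0.2 (expiry=13+3=16). clock=13
Op 15: insert b.com -> 10.0.0.4 (expiry=13+10=23). clock=13
Op 16: tick 2 -> clock=15.
Op 17: tick 4 -> clock=19. purged={a.com,c.com}
Op 18: insert b.com -> 10.0.0.3 (expiry=19+5=24). clock=19
Op 19: insert c.com -> 10.0.0.4 (expiry=19+15=34). clock=19
Op 20: tick 4 -> clock=23.
Op 21: tick 4 -> clock=27. purged={b.com}
Op 22: insert c.com -> 10.0.0.2 (expiry=27+3=30). clock=27
Op 23: tick 4 -> clock=31. purged={c.com}
Op 24: insert c.com -> 10.0.0.2 (expiry=31+8=39). clock=31
Op 25: tick 1 -> clock=32.
lookup b.com: not in cache (expired or never inserted)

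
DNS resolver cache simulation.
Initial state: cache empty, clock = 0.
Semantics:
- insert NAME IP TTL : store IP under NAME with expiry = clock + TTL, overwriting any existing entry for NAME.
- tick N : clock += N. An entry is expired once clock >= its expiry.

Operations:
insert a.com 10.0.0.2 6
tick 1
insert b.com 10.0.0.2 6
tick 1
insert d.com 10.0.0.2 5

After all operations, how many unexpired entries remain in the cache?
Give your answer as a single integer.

Answer: 3

Derivation:
Op 1: insert a.com -> 10.0.0.2 (expiry=0+6=6). clock=0
Op 2: tick 1 -> clock=1.
Op 3: insert b.com -> 10.0.0.2 (expiry=1+6=7). clock=1
Op 4: tick 1 -> clock=2.
Op 5: insert d.com -> 10.0.0.2 (expiry=2+5=7). clock=2
Final cache (unexpired): {a.com,b.com,d.com} -> size=3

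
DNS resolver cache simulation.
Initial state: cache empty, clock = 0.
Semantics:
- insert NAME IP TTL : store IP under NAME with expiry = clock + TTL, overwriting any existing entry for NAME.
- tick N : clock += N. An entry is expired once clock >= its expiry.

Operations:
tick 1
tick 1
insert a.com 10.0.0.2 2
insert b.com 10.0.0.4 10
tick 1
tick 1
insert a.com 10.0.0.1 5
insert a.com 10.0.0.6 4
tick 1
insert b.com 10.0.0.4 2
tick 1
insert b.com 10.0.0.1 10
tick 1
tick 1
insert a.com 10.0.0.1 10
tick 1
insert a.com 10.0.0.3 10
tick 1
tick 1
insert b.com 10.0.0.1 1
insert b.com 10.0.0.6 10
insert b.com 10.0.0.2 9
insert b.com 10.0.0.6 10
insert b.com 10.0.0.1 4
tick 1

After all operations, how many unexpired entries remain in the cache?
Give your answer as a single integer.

Answer: 2

Derivation:
Op 1: tick 1 -> clock=1.
Op 2: tick 1 -> clock=2.
Op 3: insert a.com -> 10.0.0.2 (expiry=2+2=4). clock=2
Op 4: insert b.com -> 10.0.0.4 (expiry=2+10=12). clock=2
Op 5: tick 1 -> clock=3.
Op 6: tick 1 -> clock=4. purged={a.com}
Op 7: insert a.com -> 10.0.0.1 (expiry=4+5=9). clock=4
Op 8: insert a.com -> 10.0.0.6 (expiry=4+4=8). clock=4
Op 9: tick 1 -> clock=5.
Op 10: insert b.com -> 10.0.0.4 (expiry=5+2=7). clock=5
Op 11: tick 1 -> clock=6.
Op 12: insert b.com -> 10.0.0.1 (expiry=6+10=16). clock=6
Op 13: tick 1 -> clock=7.
Op 14: tick 1 -> clock=8. purged={a.com}
Op 15: insert a.com -> 10.0.0.1 (expiry=8+10=18). clock=8
Op 16: tick 1 -> clock=9.
Op 17: insert a.com -> 10.0.0.3 (expiry=9+10=19). clock=9
Op 18: tick 1 -> clock=10.
Op 19: tick 1 -> clock=11.
Op 20: insert b.com -> 10.0.0.1 (expiry=11+1=12). clock=11
Op 21: insert b.com -> 10.0.0.6 (expiry=11+10=21). clock=11
Op 22: insert b.com -> 10.0.0.2 (expiry=11+9=20). clock=11
Op 23: insert b.com -> 10.0.0.6 (expiry=11+10=21). clock=11
Op 24: insert b.com -> 10.0.0.1 (expiry=11+4=15). clock=11
Op 25: tick 1 -> clock=12.
Final cache (unexpired): {a.com,b.com} -> size=2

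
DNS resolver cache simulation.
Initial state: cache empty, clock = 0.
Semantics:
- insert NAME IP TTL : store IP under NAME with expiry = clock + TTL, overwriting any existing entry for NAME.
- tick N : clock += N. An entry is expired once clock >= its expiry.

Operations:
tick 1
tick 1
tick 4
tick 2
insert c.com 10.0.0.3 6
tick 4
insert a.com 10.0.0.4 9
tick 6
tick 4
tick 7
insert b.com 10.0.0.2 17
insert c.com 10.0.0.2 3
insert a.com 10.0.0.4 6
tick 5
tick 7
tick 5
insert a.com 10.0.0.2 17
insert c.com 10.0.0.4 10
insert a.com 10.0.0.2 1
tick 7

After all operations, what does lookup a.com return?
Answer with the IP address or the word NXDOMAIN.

Op 1: tick 1 -> clock=1.
Op 2: tick 1 -> clock=2.
Op 3: tick 4 -> clock=6.
Op 4: tick 2 -> clock=8.
Op 5: insert c.com -> 10.0.0.3 (expiry=8+6=14). clock=8
Op 6: tick 4 -> clock=12.
Op 7: insert a.com -> 10.0.0.4 (expiry=12+9=21). clock=12
Op 8: tick 6 -> clock=18. purged={c.com}
Op 9: tick 4 -> clock=22. purged={a.com}
Op 10: tick 7 -> clock=29.
Op 11: insert b.com -> 10.0.0.2 (expiry=29+17=46). clock=29
Op 12: insert c.com -> 10.0.0.2 (expiry=29+3=32). clock=29
Op 13: insert a.com -> 10.0.0.4 (expiry=29+6=35). clock=29
Op 14: tick 5 -> clock=34. purged={c.com}
Op 15: tick 7 -> clock=41. purged={a.com}
Op 16: tick 5 -> clock=46. purged={b.com}
Op 17: insert a.com -> 10.0.0.2 (expiry=46+17=63). clock=46
Op 18: insert c.com -> 10.0.0.4 (expiry=46+10=56). clock=46
Op 19: insert a.com -> 10.0.0.2 (expiry=46+1=47). clock=46
Op 20: tick 7 -> clock=53. purged={a.com}
lookup a.com: not in cache (expired or never inserted)

Answer: NXDOMAIN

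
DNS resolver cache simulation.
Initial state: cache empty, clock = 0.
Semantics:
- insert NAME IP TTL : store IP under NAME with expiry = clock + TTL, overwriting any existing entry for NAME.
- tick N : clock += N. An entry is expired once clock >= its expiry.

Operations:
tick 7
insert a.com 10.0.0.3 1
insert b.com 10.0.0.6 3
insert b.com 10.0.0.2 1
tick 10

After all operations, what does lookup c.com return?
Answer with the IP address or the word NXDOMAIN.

Answer: NXDOMAIN

Derivation:
Op 1: tick 7 -> clock=7.
Op 2: insert a.com -> 10.0.0.3 (expiry=7+1=8). clock=7
Op 3: insert b.com -> 10.0.0.6 (expiry=7+3=10). clock=7
Op 4: insert b.com -> 10.0.0.2 (expiry=7+1=8). clock=7
Op 5: tick 10 -> clock=17. purged={a.com,b.com}
lookup c.com: not in cache (expired or never inserted)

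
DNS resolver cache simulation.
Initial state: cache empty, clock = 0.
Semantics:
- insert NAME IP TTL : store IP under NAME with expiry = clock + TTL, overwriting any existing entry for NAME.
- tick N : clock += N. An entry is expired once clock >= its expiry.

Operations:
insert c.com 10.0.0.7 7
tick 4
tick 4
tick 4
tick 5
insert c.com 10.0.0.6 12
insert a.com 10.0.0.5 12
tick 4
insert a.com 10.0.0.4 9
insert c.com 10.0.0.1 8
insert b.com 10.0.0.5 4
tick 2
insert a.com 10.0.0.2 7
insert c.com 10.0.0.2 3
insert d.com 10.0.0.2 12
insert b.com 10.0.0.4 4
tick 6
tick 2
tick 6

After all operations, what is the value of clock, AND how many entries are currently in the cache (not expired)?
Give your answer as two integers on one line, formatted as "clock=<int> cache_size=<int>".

Op 1: insert c.com -> 10.0.0.7 (expiry=0+7=7). clock=0
Op 2: tick 4 -> clock=4.
Op 3: tick 4 -> clock=8. purged={c.com}
Op 4: tick 4 -> clock=12.
Op 5: tick 5 -> clock=17.
Op 6: insert c.com -> 10.0.0.6 (expiry=17+12=29). clock=17
Op 7: insert a.com -> 10.0.0.5 (expiry=17+12=29). clock=17
Op 8: tick 4 -> clock=21.
Op 9: insert a.com -> 10.0.0.4 (expiry=21+9=30). clock=21
Op 10: insert c.com -> 10.0.0.1 (expiry=21+8=29). clock=21
Op 11: insert b.com -> 10.0.0.5 (expiry=21+4=25). clock=21
Op 12: tick 2 -> clock=23.
Op 13: insert a.com -> 10.0.0.2 (expiry=23+7=30). clock=23
Op 14: insert c.com -> 10.0.0.2 (expiry=23+3=26). clock=23
Op 15: insert d.com -> 10.0.0.2 (expiry=23+12=35). clock=23
Op 16: insert b.com -> 10.0.0.4 (expiry=23+4=27). clock=23
Op 17: tick 6 -> clock=29. purged={b.com,c.com}
Op 18: tick 2 -> clock=31. purged={a.com}
Op 19: tick 6 -> clock=37. purged={d.com}
Final clock = 37
Final cache (unexpired): {} -> size=0

Answer: clock=37 cache_size=0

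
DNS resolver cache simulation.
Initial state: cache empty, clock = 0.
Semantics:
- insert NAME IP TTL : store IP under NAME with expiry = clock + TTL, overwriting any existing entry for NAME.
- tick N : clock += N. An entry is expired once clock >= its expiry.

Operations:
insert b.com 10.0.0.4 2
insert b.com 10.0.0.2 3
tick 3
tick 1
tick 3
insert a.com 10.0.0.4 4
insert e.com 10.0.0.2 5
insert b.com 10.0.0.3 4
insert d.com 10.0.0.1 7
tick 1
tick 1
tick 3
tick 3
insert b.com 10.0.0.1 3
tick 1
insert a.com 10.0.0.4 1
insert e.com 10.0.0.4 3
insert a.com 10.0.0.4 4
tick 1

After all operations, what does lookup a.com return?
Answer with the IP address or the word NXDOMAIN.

Answer: 10.0.0.4

Derivation:
Op 1: insert b.com -> 10.0.0.4 (expiry=0+2=2). clock=0
Op 2: insert b.com -> 10.0.0.2 (expiry=0+3=3). clock=0
Op 3: tick 3 -> clock=3. purged={b.com}
Op 4: tick 1 -> clock=4.
Op 5: tick 3 -> clock=7.
Op 6: insert a.com -> 10.0.0.4 (expiry=7+4=11). clock=7
Op 7: insert e.com -> 10.0.0.2 (expiry=7+5=12). clock=7
Op 8: insert b.com -> 10.0.0.3 (expiry=7+4=11). clock=7
Op 9: insert d.com -> 10.0.0.1 (expiry=7+7=14). clock=7
Op 10: tick 1 -> clock=8.
Op 11: tick 1 -> clock=9.
Op 12: tick 3 -> clock=12. purged={a.com,b.com,e.com}
Op 13: tick 3 -> clock=15. purged={d.com}
Op 14: insert b.com -> 10.0.0.1 (expiry=15+3=18). clock=15
Op 15: tick 1 -> clock=16.
Op 16: insert a.com -> 10.0.0.4 (expiry=16+1=17). clock=16
Op 17: insert e.com -> 10.0.0.4 (expiry=16+3=19). clock=16
Op 18: insert a.com -> 10.0.0.4 (expiry=16+4=20). clock=16
Op 19: tick 1 -> clock=17.
lookup a.com: present, ip=10.0.0.4 expiry=20 > clock=17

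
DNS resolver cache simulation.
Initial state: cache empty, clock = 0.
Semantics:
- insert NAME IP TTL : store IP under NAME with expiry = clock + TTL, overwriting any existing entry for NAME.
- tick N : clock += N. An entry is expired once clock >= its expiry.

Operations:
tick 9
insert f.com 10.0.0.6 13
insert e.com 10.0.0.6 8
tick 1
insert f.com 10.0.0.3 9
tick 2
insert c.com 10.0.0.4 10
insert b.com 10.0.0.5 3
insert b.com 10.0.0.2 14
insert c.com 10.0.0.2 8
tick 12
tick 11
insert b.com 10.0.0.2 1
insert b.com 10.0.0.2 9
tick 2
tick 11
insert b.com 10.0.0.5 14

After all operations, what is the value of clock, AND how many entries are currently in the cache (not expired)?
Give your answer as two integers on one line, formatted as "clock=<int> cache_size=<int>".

Answer: clock=48 cache_size=1

Derivation:
Op 1: tick 9 -> clock=9.
Op 2: insert f.com -> 10.0.0.6 (expiry=9+13=22). clock=9
Op 3: insert e.com -> 10.0.0.6 (expiry=9+8=17). clock=9
Op 4: tick 1 -> clock=10.
Op 5: insert f.com -> 10.0.0.3 (expiry=10+9=19). clock=10
Op 6: tick 2 -> clock=12.
Op 7: insert c.com -> 10.0.0.4 (expiry=12+10=22). clock=12
Op 8: insert b.com -> 10.0.0.5 (expiry=12+3=15). clock=12
Op 9: insert b.com -> 10.0.0.2 (expiry=12+14=26). clock=12
Op 10: insert c.com -> 10.0.0.2 (expiry=12+8=20). clock=12
Op 11: tick 12 -> clock=24. purged={c.com,e.com,f.com}
Op 12: tick 11 -> clock=35. purged={b.com}
Op 13: insert b.com -> 10.0.0.2 (expiry=35+1=36). clock=35
Op 14: insert b.com -> 10.0.0.2 (expiry=35+9=44). clock=35
Op 15: tick 2 -> clock=37.
Op 16: tick 11 -> clock=48. purged={b.com}
Op 17: insert b.com -> 10.0.0.5 (expiry=48+14=62). clock=48
Final clock = 48
Final cache (unexpired): {b.com} -> size=1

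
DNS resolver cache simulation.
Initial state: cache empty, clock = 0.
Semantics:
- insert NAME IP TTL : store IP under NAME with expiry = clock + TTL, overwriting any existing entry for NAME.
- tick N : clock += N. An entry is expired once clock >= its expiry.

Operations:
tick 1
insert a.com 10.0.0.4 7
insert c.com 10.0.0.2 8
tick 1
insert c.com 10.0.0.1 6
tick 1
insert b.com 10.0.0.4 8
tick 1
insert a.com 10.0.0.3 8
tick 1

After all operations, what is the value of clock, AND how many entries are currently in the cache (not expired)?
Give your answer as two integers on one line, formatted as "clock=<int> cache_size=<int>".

Answer: clock=5 cache_size=3

Derivation:
Op 1: tick 1 -> clock=1.
Op 2: insert a.com -> 10.0.0.4 (expiry=1+7=8). clock=1
Op 3: insert c.com -> 10.0.0.2 (expiry=1+8=9). clock=1
Op 4: tick 1 -> clock=2.
Op 5: insert c.com -> 10.0.0.1 (expiry=2+6=8). clock=2
Op 6: tick 1 -> clock=3.
Op 7: insert b.com -> 10.0.0.4 (expiry=3+8=11). clock=3
Op 8: tick 1 -> clock=4.
Op 9: insert a.com -> 10.0.0.3 (expiry=4+8=12). clock=4
Op 10: tick 1 -> clock=5.
Final clock = 5
Final cache (unexpired): {a.com,b.com,c.com} -> size=3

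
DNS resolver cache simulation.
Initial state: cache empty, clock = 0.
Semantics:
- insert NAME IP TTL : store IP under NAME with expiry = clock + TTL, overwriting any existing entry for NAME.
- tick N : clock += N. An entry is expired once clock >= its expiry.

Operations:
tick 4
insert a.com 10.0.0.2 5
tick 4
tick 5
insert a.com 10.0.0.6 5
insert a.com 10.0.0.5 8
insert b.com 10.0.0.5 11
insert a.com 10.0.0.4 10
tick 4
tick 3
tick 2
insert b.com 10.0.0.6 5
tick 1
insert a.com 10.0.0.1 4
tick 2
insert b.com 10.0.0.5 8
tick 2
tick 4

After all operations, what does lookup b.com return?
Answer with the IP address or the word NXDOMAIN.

Op 1: tick 4 -> clock=4.
Op 2: insert a.com -> 10.0.0.2 (expiry=4+5=9). clock=4
Op 3: tick 4 -> clock=8.
Op 4: tick 5 -> clock=13. purged={a.com}
Op 5: insert a.com -> 10.0.0.6 (expiry=13+5=18). clock=13
Op 6: insert a.com -> 10.0.0.5 (expiry=13+8=21). clock=13
Op 7: insert b.com -> 10.0.0.5 (expiry=13+11=24). clock=13
Op 8: insert a.com -> 10.0.0.4 (expiry=13+10=23). clock=13
Op 9: tick 4 -> clock=17.
Op 10: tick 3 -> clock=20.
Op 11: tick 2 -> clock=22.
Op 12: insert b.com -> 10.0.0.6 (expiry=22+5=27). clock=22
Op 13: tick 1 -> clock=23. purged={a.com}
Op 14: insert a.com -> 10.0.0.1 (expiry=23+4=27). clock=23
Op 15: tick 2 -> clock=25.
Op 16: insert b.com -> 10.0.0.5 (expiry=25+8=33). clock=25
Op 17: tick 2 -> clock=27. purged={a.com}
Op 18: tick 4 -> clock=31.
lookup b.com: present, ip=10.0.0.5 expiry=33 > clock=31

Answer: 10.0.0.5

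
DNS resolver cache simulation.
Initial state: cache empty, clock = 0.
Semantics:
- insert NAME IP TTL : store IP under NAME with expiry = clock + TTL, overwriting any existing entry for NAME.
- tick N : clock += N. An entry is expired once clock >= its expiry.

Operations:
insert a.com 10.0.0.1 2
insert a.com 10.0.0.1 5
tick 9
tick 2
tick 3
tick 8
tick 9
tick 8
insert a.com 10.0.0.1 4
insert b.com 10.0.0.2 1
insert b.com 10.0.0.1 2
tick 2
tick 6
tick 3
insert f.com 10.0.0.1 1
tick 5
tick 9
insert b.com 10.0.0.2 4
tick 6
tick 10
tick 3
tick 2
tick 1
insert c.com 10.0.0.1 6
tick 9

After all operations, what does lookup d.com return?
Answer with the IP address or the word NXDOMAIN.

Op 1: insert a.com -> 10.0.0.1 (expiry=0+2=2). clock=0
Op 2: insert a.com -> 10.0.0.1 (expiry=0+5=5). clock=0
Op 3: tick 9 -> clock=9. purged={a.com}
Op 4: tick 2 -> clock=11.
Op 5: tick 3 -> clock=14.
Op 6: tick 8 -> clock=22.
Op 7: tick 9 -> clock=31.
Op 8: tick 8 -> clock=39.
Op 9: insert a.com -> 10.0.0.1 (expiry=39+4=43). clock=39
Op 10: insert b.com -> 10.0.0.2 (expiry=39+1=40). clock=39
Op 11: insert b.com -> 10.0.0.1 (expiry=39+2=41). clock=39
Op 12: tick 2 -> clock=41. purged={b.com}
Op 13: tick 6 -> clock=47. purged={a.com}
Op 14: tick 3 -> clock=50.
Op 15: insert f.com -> 10.0.0.1 (expiry=50+1=51). clock=50
Op 16: tick 5 -> clock=55. purged={f.com}
Op 17: tick 9 -> clock=64.
Op 18: insert b.com -> 10.0.0.2 (expiry=64+4=68). clock=64
Op 19: tick 6 -> clock=70. purged={b.com}
Op 20: tick 10 -> clock=80.
Op 21: tick 3 -> clock=83.
Op 22: tick 2 -> clock=85.
Op 23: tick 1 -> clock=86.
Op 24: insert c.com -> 10.0.0.1 (expiry=86+6=92). clock=86
Op 25: tick 9 -> clock=95. purged={c.com}
lookup d.com: not in cache (expired or never inserted)

Answer: NXDOMAIN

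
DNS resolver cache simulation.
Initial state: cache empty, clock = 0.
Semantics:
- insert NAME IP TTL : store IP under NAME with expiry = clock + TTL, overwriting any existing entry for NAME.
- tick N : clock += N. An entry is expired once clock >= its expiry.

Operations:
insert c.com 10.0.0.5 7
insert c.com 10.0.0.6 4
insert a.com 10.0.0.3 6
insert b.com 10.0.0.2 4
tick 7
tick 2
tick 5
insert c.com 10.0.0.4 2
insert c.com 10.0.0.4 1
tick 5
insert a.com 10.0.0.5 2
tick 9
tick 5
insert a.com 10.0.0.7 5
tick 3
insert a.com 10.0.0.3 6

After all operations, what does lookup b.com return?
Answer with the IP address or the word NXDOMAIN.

Op 1: insert c.com -> 10.0.0.5 (expiry=0+7=7). clock=0
Op 2: insert c.com -> 10.0.0.6 (expiry=0+4=4). clock=0
Op 3: insert a.com -> 10.0.0.3 (expiry=0+6=6). clock=0
Op 4: insert b.com -> 10.0.0.2 (expiry=0+4=4). clock=0
Op 5: tick 7 -> clock=7. purged={a.com,b.com,c.com}
Op 6: tick 2 -> clock=9.
Op 7: tick 5 -> clock=14.
Op 8: insert c.com -> 10.0.0.4 (expiry=14+2=16). clock=14
Op 9: insert c.com -> 10.0.0.4 (expiry=14+1=15). clock=14
Op 10: tick 5 -> clock=19. purged={c.com}
Op 11: insert a.com -> 10.0.0.5 (expiry=19+2=21). clock=19
Op 12: tick 9 -> clock=28. purged={a.com}
Op 13: tick 5 -> clock=33.
Op 14: insert a.com -> 10.0.0.7 (expiry=33+5=38). clock=33
Op 15: tick 3 -> clock=36.
Op 16: insert a.com -> 10.0.0.3 (expiry=36+6=42). clock=36
lookup b.com: not in cache (expired or never inserted)

Answer: NXDOMAIN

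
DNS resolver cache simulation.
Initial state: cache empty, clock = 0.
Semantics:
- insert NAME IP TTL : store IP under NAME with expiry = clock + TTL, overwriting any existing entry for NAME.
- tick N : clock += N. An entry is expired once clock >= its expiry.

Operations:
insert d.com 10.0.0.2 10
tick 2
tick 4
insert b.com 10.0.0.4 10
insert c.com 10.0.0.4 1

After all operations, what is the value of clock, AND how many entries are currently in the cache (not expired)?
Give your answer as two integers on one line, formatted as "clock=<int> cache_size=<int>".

Answer: clock=6 cache_size=3

Derivation:
Op 1: insert d.com -> 10.0.0.2 (expiry=0+10=10). clock=0
Op 2: tick 2 -> clock=2.
Op 3: tick 4 -> clock=6.
Op 4: insert b.com -> 10.0.0.4 (expiry=6+10=16). clock=6
Op 5: insert c.com -> 10.0.0.4 (expiry=6+1=7). clock=6
Final clock = 6
Final cache (unexpired): {b.com,c.com,d.com} -> size=3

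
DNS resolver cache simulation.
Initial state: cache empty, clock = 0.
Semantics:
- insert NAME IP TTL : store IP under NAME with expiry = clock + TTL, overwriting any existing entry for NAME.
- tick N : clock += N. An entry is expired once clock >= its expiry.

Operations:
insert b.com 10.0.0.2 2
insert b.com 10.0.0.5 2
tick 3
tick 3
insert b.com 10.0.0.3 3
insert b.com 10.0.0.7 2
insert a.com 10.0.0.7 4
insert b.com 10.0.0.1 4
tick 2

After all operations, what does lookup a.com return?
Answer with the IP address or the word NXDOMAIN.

Answer: 10.0.0.7

Derivation:
Op 1: insert b.com -> 10.0.0.2 (expiry=0+2=2). clock=0
Op 2: insert b.com -> 10.0.0.5 (expiry=0+2=2). clock=0
Op 3: tick 3 -> clock=3. purged={b.com}
Op 4: tick 3 -> clock=6.
Op 5: insert b.com -> 10.0.0.3 (expiry=6+3=9). clock=6
Op 6: insert b.com -> 10.0.0.7 (expiry=6+2=8). clock=6
Op 7: insert a.com -> 10.0.0.7 (expiry=6+4=10). clock=6
Op 8: insert b.com -> 10.0.0.1 (expiry=6+4=10). clock=6
Op 9: tick 2 -> clock=8.
lookup a.com: present, ip=10.0.0.7 expiry=10 > clock=8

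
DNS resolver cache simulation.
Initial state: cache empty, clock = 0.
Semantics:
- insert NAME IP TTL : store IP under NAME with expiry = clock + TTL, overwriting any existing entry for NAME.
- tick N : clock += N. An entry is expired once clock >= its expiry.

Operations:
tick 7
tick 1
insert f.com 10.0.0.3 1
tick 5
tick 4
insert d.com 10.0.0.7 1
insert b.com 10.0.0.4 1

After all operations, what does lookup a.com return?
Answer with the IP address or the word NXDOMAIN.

Answer: NXDOMAIN

Derivation:
Op 1: tick 7 -> clock=7.
Op 2: tick 1 -> clock=8.
Op 3: insert f.com -> 10.0.0.3 (expiry=8+1=9). clock=8
Op 4: tick 5 -> clock=13. purged={f.com}
Op 5: tick 4 -> clock=17.
Op 6: insert d.com -> 10.0.0.7 (expiry=17+1=18). clock=17
Op 7: insert b.com -> 10.0.0.4 (expiry=17+1=18). clock=17
lookup a.com: not in cache (expired or never inserted)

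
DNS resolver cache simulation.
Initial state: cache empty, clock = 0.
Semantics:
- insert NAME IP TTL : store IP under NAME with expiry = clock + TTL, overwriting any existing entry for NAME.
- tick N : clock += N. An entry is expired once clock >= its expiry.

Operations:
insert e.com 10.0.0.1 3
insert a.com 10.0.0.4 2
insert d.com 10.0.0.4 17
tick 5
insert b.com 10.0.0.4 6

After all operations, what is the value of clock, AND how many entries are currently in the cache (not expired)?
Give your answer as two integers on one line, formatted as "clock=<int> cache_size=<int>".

Answer: clock=5 cache_size=2

Derivation:
Op 1: insert e.com -> 10.0.0.1 (expiry=0+3=3). clock=0
Op 2: insert a.com -> 10.0.0.4 (expiry=0+2=2). clock=0
Op 3: insert d.com -> 10.0.0.4 (expiry=0+17=17). clock=0
Op 4: tick 5 -> clock=5. purged={a.com,e.com}
Op 5: insert b.com -> 10.0.0.4 (expiry=5+6=11). clock=5
Final clock = 5
Final cache (unexpired): {b.com,d.com} -> size=2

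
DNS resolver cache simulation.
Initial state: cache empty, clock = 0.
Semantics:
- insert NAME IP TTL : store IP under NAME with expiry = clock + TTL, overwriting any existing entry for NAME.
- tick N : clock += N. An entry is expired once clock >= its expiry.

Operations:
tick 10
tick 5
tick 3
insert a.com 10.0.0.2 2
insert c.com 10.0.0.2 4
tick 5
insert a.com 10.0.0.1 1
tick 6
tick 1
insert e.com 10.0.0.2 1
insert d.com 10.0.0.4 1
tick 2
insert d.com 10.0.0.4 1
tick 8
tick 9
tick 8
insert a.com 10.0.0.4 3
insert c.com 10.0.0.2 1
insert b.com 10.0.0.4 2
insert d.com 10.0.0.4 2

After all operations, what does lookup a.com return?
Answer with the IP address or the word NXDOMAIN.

Op 1: tick 10 -> clock=10.
Op 2: tick 5 -> clock=15.
Op 3: tick 3 -> clock=18.
Op 4: insert a.com -> 10.0.0.2 (expiry=18+2=20). clock=18
Op 5: insert c.com -> 10.0.0.2 (expiry=18+4=22). clock=18
Op 6: tick 5 -> clock=23. purged={a.com,c.com}
Op 7: insert a.com -> 10.0.0.1 (expiry=23+1=24). clock=23
Op 8: tick 6 -> clock=29. purged={a.com}
Op 9: tick 1 -> clock=30.
Op 10: insert e.com -> 10.0.0.2 (expiry=30+1=31). clock=30
Op 11: insert d.com -> 10.0.0.4 (expiry=30+1=31). clock=30
Op 12: tick 2 -> clock=32. purged={d.com,e.com}
Op 13: insert d.com -> 10.0.0.4 (expiry=32+1=33). clock=32
Op 14: tick 8 -> clock=40. purged={d.com}
Op 15: tick 9 -> clock=49.
Op 16: tick 8 -> clock=57.
Op 17: insert a.com -> 10.0.0.4 (expiry=57+3=60). clock=57
Op 18: insert c.com -> 10.0.0.2 (expiry=57+1=58). clock=57
Op 19: insert b.com -> 10.0.0.4 (expiry=57+2=59). clock=57
Op 20: insert d.com -> 10.0.0.4 (expiry=57+2=59). clock=57
lookup a.com: present, ip=10.0.0.4 expiry=60 > clock=57

Answer: 10.0.0.4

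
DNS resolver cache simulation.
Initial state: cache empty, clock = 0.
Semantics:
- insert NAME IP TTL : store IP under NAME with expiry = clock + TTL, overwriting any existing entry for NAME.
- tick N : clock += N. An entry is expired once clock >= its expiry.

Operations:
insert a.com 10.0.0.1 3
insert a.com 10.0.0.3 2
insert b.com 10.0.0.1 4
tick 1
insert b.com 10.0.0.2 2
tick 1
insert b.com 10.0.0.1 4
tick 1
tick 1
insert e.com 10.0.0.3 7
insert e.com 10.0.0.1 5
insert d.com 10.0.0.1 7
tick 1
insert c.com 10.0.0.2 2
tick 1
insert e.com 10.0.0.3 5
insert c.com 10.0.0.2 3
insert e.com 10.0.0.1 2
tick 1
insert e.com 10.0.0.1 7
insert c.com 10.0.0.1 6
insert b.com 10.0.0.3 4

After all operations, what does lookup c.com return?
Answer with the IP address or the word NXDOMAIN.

Op 1: insert a.com -> 10.0.0.1 (expiry=0+3=3). clock=0
Op 2: insert a.com -> 10.0.0.3 (expiry=0+2=2). clock=0
Op 3: insert b.com -> 10.0.0.1 (expiry=0+4=4). clock=0
Op 4: tick 1 -> clock=1.
Op 5: insert b.com -> 10.0.0.2 (expiry=1+2=3). clock=1
Op 6: tick 1 -> clock=2. purged={a.com}
Op 7: insert b.com -> 10.0.0.1 (expiry=2+4=6). clock=2
Op 8: tick 1 -> clock=3.
Op 9: tick 1 -> clock=4.
Op 10: insert e.com -> 10.0.0.3 (expiry=4+7=11). clock=4
Op 11: insert e.com -> 10.0.0.1 (expiry=4+5=9). clock=4
Op 12: insert d.com -> 10.0.0.1 (expiry=4+7=11). clock=4
Op 13: tick 1 -> clock=5.
Op 14: insert c.com -> 10.0.0.2 (expiry=5+2=7). clock=5
Op 15: tick 1 -> clock=6. purged={b.com}
Op 16: insert e.com -> 10.0.0.3 (expiry=6+5=11). clock=6
Op 17: insert c.com -> 10.0.0.2 (expiry=6+3=9). clock=6
Op 18: insert e.com -> 10.0.0.1 (expiry=6+2=8). clock=6
Op 19: tick 1 -> clock=7.
Op 20: insert e.com -> 10.0.0.1 (expiry=7+7=14). clock=7
Op 21: insert c.com -> 10.0.0.1 (expiry=7+6=13). clock=7
Op 22: insert b.com -> 10.0.0.3 (expiry=7+4=11). clock=7
lookup c.com: present, ip=10.0.0.1 expiry=13 > clock=7

Answer: 10.0.0.1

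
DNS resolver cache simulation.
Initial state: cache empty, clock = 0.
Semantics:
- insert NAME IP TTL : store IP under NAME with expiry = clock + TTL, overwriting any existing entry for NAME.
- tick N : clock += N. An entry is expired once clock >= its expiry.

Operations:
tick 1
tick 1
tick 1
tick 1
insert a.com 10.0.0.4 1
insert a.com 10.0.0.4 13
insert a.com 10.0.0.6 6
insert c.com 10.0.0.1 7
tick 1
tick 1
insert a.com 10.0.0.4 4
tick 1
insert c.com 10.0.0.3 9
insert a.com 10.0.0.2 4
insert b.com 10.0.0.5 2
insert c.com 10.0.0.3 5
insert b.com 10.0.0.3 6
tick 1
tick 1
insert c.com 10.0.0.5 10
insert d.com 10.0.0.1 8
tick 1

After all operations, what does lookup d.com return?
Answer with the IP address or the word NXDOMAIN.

Answer: 10.0.0.1

Derivation:
Op 1: tick 1 -> clock=1.
Op 2: tick 1 -> clock=2.
Op 3: tick 1 -> clock=3.
Op 4: tick 1 -> clock=4.
Op 5: insert a.com -> 10.0.0.4 (expiry=4+1=5). clock=4
Op 6: insert a.com -> 10.0.0.4 (expiry=4+13=17). clock=4
Op 7: insert a.com -> 10.0.0.6 (expiry=4+6=10). clock=4
Op 8: insert c.com -> 10.0.0.1 (expiry=4+7=11). clock=4
Op 9: tick 1 -> clock=5.
Op 10: tick 1 -> clock=6.
Op 11: insert a.com -> 10.0.0.4 (expiry=6+4=10). clock=6
Op 12: tick 1 -> clock=7.
Op 13: insert c.com -> 10.0.0.3 (expiry=7+9=16). clock=7
Op 14: insert a.com -> 10.0.0.2 (expiry=7+4=11). clock=7
Op 15: insert b.com -> 10.0.0.5 (expiry=7+2=9). clock=7
Op 16: insert c.com -> 10.0.0.3 (expiry=7+5=12). clock=7
Op 17: insert b.com -> 10.0.0.3 (expiry=7+6=13). clock=7
Op 18: tick 1 -> clock=8.
Op 19: tick 1 -> clock=9.
Op 20: insert c.com -> 10.0.0.5 (expiry=9+10=19). clock=9
Op 21: insert d.com -> 10.0.0.1 (expiry=9+8=17). clock=9
Op 22: tick 1 -> clock=10.
lookup d.com: present, ip=10.0.0.1 expiry=17 > clock=10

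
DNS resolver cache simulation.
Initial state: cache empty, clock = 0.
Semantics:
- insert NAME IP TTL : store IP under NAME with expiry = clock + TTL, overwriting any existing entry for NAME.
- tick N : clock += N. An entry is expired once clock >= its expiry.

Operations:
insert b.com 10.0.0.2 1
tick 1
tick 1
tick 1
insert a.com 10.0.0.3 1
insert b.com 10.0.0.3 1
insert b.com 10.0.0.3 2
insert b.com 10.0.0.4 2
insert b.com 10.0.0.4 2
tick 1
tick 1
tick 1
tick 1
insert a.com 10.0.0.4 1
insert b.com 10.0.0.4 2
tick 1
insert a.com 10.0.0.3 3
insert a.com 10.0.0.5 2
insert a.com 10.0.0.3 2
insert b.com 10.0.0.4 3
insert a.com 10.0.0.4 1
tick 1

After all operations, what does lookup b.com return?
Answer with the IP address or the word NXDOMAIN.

Answer: 10.0.0.4

Derivation:
Op 1: insert b.com -> 10.0.0.2 (expiry=0+1=1). clock=0
Op 2: tick 1 -> clock=1. purged={b.com}
Op 3: tick 1 -> clock=2.
Op 4: tick 1 -> clock=3.
Op 5: insert a.com -> 10.0.0.3 (expiry=3+1=4). clock=3
Op 6: insert b.com -> 10.0.0.3 (expiry=3+1=4). clock=3
Op 7: insert b.com -> 10.0.0.3 (expiry=3+2=5). clock=3
Op 8: insert b.com -> 10.0.0.4 (expiry=3+2=5). clock=3
Op 9: insert b.com -> 10.0.0.4 (expiry=3+2=5). clock=3
Op 10: tick 1 -> clock=4. purged={a.com}
Op 11: tick 1 -> clock=5. purged={b.com}
Op 12: tick 1 -> clock=6.
Op 13: tick 1 -> clock=7.
Op 14: insert a.com -> 10.0.0.4 (expiry=7+1=8). clock=7
Op 15: insert b.com -> 10.0.0.4 (expiry=7+2=9). clock=7
Op 16: tick 1 -> clock=8. purged={a.com}
Op 17: insert a.com -> 10.0.0.3 (expiry=8+3=11). clock=8
Op 18: insert a.com -> 10.0.0.5 (expiry=8+2=10). clock=8
Op 19: insert a.com -> 10.0.0.3 (expiry=8+2=10). clock=8
Op 20: insert b.com -> 10.0.0.4 (expiry=8+3=11). clock=8
Op 21: insert a.com -> 10.0.0.4 (expiry=8+1=9). clock=8
Op 22: tick 1 -> clock=9. purged={a.com}
lookup b.com: present, ip=10.0.0.4 expiry=11 > clock=9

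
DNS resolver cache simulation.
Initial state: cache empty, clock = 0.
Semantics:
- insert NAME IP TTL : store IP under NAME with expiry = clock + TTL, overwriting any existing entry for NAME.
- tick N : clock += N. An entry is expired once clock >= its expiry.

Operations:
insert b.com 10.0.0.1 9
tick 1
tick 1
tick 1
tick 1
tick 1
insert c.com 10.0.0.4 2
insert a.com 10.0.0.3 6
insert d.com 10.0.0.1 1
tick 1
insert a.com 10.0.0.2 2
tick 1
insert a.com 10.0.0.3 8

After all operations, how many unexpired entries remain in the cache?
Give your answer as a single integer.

Op 1: insert b.com -> 10.0.0.1 (expiry=0+9=9). clock=0
Op 2: tick 1 -> clock=1.
Op 3: tick 1 -> clock=2.
Op 4: tick 1 -> clock=3.
Op 5: tick 1 -> clock=4.
Op 6: tick 1 -> clock=5.
Op 7: insert c.com -> 10.0.0.4 (expiry=5+2=7). clock=5
Op 8: insert a.com -> 10.0.0.3 (expiry=5+6=11). clock=5
Op 9: insert d.com -> 10.0.0.1 (expiry=5+1=6). clock=5
Op 10: tick 1 -> clock=6. purged={d.com}
Op 11: insert a.com -> 10.0.0.2 (expiry=6+2=8). clock=6
Op 12: tick 1 -> clock=7. purged={c.com}
Op 13: insert a.com -> 10.0.0.3 (expiry=7+8=15). clock=7
Final cache (unexpired): {a.com,b.com} -> size=2

Answer: 2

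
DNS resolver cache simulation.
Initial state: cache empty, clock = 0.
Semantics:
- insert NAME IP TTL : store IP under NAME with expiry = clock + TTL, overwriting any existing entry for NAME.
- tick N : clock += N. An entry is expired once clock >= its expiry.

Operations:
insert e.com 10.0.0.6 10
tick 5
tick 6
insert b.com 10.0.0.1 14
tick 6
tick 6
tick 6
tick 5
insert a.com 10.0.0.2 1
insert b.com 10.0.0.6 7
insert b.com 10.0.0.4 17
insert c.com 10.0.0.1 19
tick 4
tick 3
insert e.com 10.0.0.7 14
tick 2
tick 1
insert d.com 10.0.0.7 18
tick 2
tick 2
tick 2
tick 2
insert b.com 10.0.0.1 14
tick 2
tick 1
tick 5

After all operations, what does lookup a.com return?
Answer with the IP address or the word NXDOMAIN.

Op 1: insert e.com -> 10.0.0.6 (expiry=0+10=10). clock=0
Op 2: tick 5 -> clock=5.
Op 3: tick 6 -> clock=11. purged={e.com}
Op 4: insert b.com -> 10.0.0.1 (expiry=11+14=25). clock=11
Op 5: tick 6 -> clock=17.
Op 6: tick 6 -> clock=23.
Op 7: tick 6 -> clock=29. purged={b.com}
Op 8: tick 5 -> clock=34.
Op 9: insert a.com -> 10.0.0.2 (expiry=34+1=35). clock=34
Op 10: insert b.com -> 10.0.0.6 (expiry=34+7=41). clock=34
Op 11: insert b.com -> 10.0.0.4 (expiry=34+17=51). clock=34
Op 12: insert c.com -> 10.0.0.1 (expiry=34+19=53). clock=34
Op 13: tick 4 -> clock=38. purged={a.com}
Op 14: tick 3 -> clock=41.
Op 15: insert e.com -> 10.0.0.7 (expiry=41+14=55). clock=41
Op 16: tick 2 -> clock=43.
Op 17: tick 1 -> clock=44.
Op 18: insert d.com -> 10.0.0.7 (expiry=44+18=62). clock=44
Op 19: tick 2 -> clock=46.
Op 20: tick 2 -> clock=48.
Op 21: tick 2 -> clock=50.
Op 22: tick 2 -> clock=52. purged={b.com}
Op 23: insert b.com -> 10.0.0.1 (expiry=52+14=66). clock=52
Op 24: tick 2 -> clock=54. purged={c.com}
Op 25: tick 1 -> clock=55. purged={e.com}
Op 26: tick 5 -> clock=60.
lookup a.com: not in cache (expired or never inserted)

Answer: NXDOMAIN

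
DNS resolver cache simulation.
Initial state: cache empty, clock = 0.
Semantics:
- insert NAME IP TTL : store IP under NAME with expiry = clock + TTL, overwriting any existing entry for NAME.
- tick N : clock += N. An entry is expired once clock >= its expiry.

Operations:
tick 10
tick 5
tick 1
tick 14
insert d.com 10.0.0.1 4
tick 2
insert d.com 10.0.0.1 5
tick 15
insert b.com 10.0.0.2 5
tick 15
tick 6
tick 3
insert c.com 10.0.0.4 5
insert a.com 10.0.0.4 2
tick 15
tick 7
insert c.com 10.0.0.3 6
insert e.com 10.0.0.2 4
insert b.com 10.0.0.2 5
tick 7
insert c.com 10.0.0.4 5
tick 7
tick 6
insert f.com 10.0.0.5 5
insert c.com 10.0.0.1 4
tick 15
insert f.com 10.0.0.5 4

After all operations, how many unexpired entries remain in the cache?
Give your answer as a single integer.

Answer: 1

Derivation:
Op 1: tick 10 -> clock=10.
Op 2: tick 5 -> clock=15.
Op 3: tick 1 -> clock=16.
Op 4: tick 14 -> clock=30.
Op 5: insert d.com -> 10.0.0.1 (expiry=30+4=34). clock=30
Op 6: tick 2 -> clock=32.
Op 7: insert d.com -> 10.0.0.1 (expiry=32+5=37). clock=32
Op 8: tick 15 -> clock=47. purged={d.com}
Op 9: insert b.com -> 10.0.0.2 (expiry=47+5=52). clock=47
Op 10: tick 15 -> clock=62. purged={b.com}
Op 11: tick 6 -> clock=68.
Op 12: tick 3 -> clock=71.
Op 13: insert c.com -> 10.0.0.4 (expiry=71+5=76). clock=71
Op 14: insert a.com -> 10.0.0.4 (expiry=71+2=73). clock=71
Op 15: tick 15 -> clock=86. purged={a.com,c.com}
Op 16: tick 7 -> clock=93.
Op 17: insert c.com -> 10.0.0.3 (expiry=93+6=99). clock=93
Op 18: insert e.com -> 10.0.0.2 (expiry=93+4=97). clock=93
Op 19: insert b.com -> 10.0.0.2 (expiry=93+5=98). clock=93
Op 20: tick 7 -> clock=100. purged={b.com,c.com,e.com}
Op 21: insert c.com -> 10.0.0.4 (expiry=100+5=105). clock=100
Op 22: tick 7 -> clock=107. purged={c.com}
Op 23: tick 6 -> clock=113.
Op 24: insert f.com -> 10.0.0.5 (expiry=113+5=118). clock=113
Op 25: insert c.com -> 10.0.0.1 (expiry=113+4=117). clock=113
Op 26: tick 15 -> clock=128. purged={c.com,f.com}
Op 27: insert f.com -> 10.0.0.5 (expiry=128+4=132). clock=128
Final cache (unexpired): {f.com} -> size=1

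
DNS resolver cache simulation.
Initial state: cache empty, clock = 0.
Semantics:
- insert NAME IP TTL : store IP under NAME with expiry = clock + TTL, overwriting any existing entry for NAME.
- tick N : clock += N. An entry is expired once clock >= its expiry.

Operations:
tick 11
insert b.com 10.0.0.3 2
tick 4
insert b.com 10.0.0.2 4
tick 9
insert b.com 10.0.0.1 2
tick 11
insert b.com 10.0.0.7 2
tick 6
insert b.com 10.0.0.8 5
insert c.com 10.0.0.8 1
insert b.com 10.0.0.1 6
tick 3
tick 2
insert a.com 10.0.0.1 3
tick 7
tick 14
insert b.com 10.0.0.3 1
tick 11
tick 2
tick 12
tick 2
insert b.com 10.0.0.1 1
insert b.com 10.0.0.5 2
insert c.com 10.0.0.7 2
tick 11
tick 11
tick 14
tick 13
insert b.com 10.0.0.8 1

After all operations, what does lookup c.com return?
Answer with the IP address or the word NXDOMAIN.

Answer: NXDOMAIN

Derivation:
Op 1: tick 11 -> clock=11.
Op 2: insert b.com -> 10.0.0.3 (expiry=11+2=13). clock=11
Op 3: tick 4 -> clock=15. purged={b.com}
Op 4: insert b.com -> 10.0.0.2 (expiry=15+4=19). clock=15
Op 5: tick 9 -> clock=24. purged={b.com}
Op 6: insert b.com -> 10.0.0.1 (expiry=24+2=26). clock=24
Op 7: tick 11 -> clock=35. purged={b.com}
Op 8: insert b.com -> 10.0.0.7 (expiry=35+2=37). clock=35
Op 9: tick 6 -> clock=41. purged={b.com}
Op 10: insert b.com -> 10.0.0.8 (expiry=41+5=46). clock=41
Op 11: insert c.com -> 10.0.0.8 (expiry=41+1=42). clock=41
Op 12: insert b.com -> 10.0.0.1 (expiry=41+6=47). clock=41
Op 13: tick 3 -> clock=44. purged={c.com}
Op 14: tick 2 -> clock=46.
Op 15: insert a.com -> 10.0.0.1 (expiry=46+3=49). clock=46
Op 16: tick 7 -> clock=53. purged={a.com,b.com}
Op 17: tick 14 -> clock=67.
Op 18: insert b.com -> 10.0.0.3 (expiry=67+1=68). clock=67
Op 19: tick 11 -> clock=78. purged={b.com}
Op 20: tick 2 -> clock=80.
Op 21: tick 12 -> clock=92.
Op 22: tick 2 -> clock=94.
Op 23: insert b.com -> 10.0.0.1 (expiry=94+1=95). clock=94
Op 24: insert b.com -> 10.0.0.5 (expiry=94+2=96). clock=94
Op 25: insert c.com -> 10.0.0.7 (expiry=94+2=96). clock=94
Op 26: tick 11 -> clock=105. purged={b.com,c.com}
Op 27: tick 11 -> clock=116.
Op 28: tick 14 -> clock=130.
Op 29: tick 13 -> clock=143.
Op 30: insert b.com -> 10.0.0.8 (expiry=143+1=144). clock=143
lookup c.com: not in cache (expired or never inserted)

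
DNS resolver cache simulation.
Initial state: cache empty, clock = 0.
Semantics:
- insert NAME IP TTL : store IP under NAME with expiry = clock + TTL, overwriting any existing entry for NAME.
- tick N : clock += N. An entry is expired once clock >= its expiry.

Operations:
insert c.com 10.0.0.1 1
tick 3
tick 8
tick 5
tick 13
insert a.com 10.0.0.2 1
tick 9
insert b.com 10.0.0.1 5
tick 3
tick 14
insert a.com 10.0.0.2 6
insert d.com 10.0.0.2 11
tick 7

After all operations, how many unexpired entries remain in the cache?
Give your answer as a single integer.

Op 1: insert c.com -> 10.0.0.1 (expiry=0+1=1). clock=0
Op 2: tick 3 -> clock=3. purged={c.com}
Op 3: tick 8 -> clock=11.
Op 4: tick 5 -> clock=16.
Op 5: tick 13 -> clock=29.
Op 6: insert a.com -> 10.0.0.2 (expiry=29+1=30). clock=29
Op 7: tick 9 -> clock=38. purged={a.com}
Op 8: insert b.com -> 10.0.0.1 (expiry=38+5=43). clock=38
Op 9: tick 3 -> clock=41.
Op 10: tick 14 -> clock=55. purged={b.com}
Op 11: insert a.com -> 10.0.0.2 (expiry=55+6=61). clock=55
Op 12: insert d.com -> 10.0.0.2 (expiry=55+11=66). clock=55
Op 13: tick 7 -> clock=62. purged={a.com}
Final cache (unexpired): {d.com} -> size=1

Answer: 1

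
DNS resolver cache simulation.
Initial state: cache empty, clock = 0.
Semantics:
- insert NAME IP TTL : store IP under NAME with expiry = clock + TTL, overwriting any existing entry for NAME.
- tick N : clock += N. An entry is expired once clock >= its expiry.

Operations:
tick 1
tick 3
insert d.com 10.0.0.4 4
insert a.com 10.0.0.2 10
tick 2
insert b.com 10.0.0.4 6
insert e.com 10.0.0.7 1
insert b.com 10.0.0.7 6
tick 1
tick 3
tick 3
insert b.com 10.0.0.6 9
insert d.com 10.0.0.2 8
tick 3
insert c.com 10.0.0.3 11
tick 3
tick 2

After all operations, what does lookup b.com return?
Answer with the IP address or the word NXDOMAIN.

Answer: 10.0.0.6

Derivation:
Op 1: tick 1 -> clock=1.
Op 2: tick 3 -> clock=4.
Op 3: insert d.com -> 10.0.0.4 (expiry=4+4=8). clock=4
Op 4: insert a.com -> 10.0.0.2 (expiry=4+10=14). clock=4
Op 5: tick 2 -> clock=6.
Op 6: insert b.com -> 10.0.0.4 (expiry=6+6=12). clock=6
Op 7: insert e.com -> 10.0.0.7 (expiry=6+1=7). clock=6
Op 8: insert b.com -> 10.0.0.7 (expiry=6+6=12). clock=6
Op 9: tick 1 -> clock=7. purged={e.com}
Op 10: tick 3 -> clock=10. purged={d.com}
Op 11: tick 3 -> clock=13. purged={b.com}
Op 12: insert b.com -> 10.0.0.6 (expiry=13+9=22). clock=13
Op 13: insert d.com -> 10.0.0.2 (expiry=13+8=21). clock=13
Op 14: tick 3 -> clock=16. purged={a.com}
Op 15: insert c.com -> 10.0.0.3 (expiry=16+11=27). clock=16
Op 16: tick 3 -> clock=19.
Op 17: tick 2 -> clock=21. purged={d.com}
lookup b.com: present, ip=10.0.0.6 expiry=22 > clock=21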